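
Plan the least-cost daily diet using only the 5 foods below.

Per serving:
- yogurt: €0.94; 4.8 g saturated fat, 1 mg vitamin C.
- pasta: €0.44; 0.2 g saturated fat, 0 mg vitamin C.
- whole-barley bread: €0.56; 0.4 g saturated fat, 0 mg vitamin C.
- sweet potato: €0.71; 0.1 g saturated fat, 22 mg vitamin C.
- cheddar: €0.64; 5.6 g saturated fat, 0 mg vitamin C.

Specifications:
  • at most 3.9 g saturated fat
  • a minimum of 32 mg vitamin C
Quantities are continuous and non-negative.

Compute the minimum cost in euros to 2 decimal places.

€1.03

Set it up as a linear program. Let x1 = servings of yogurt, x2 = servings of pasta, x3 = servings of whole-barley bread, x4 = servings of sweet potato, x5 = servings of cheddar.
Minimize 0.94x1 + 0.44x2 + 0.56x3 + 0.71x4 + 0.64x5 s.t.:
  4.8x1 + 0.2x2 + 0.4x3 + 0.1x4 + 5.6x5 ≤ 3.9   (saturated fat)
  1x1 + 22x4 ≥ 32   (vitamin C)
  x1, x2, x3, x4, x5 ≥ 0.
The minimum-cost mix takes nothing from yogurt, pasta, whole-barley bread, cheddar — only sweet potato. Binding constraint: vitamin C.
That vertex is x4 = 1.455.
Cost = 0.71·1.455 = 1.0331.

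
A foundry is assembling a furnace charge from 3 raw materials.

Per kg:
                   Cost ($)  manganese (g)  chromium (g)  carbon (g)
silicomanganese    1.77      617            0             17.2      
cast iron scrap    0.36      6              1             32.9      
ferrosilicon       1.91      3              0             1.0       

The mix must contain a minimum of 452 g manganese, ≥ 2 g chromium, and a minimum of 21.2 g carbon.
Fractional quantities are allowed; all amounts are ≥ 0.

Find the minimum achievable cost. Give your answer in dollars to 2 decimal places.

$1.98

Treat it as an LP. Let x1 = kg of silicomanganese, x2 = kg of cast iron scrap, x3 = kg of ferrosilicon.
Minimize 1.77x1 + 0.36x2 + 1.91x3 s.t.:
  617x1 + 6x2 + 3x3 ≥ 452   (manganese)
  1x2 ≥ 2   (chromium)
  17.2x1 + 32.9x2 + 1x3 ≥ 21.2   (carbon)
  x1, x2, x3 ≥ 0.
At the optimum only silicomanganese, cast iron scrap are positive (ferrosilicon = 0). There the manganese and chromium constraints are tight.
That vertex is x1 = 0.7131, x2 = 2.
Cost = 1.77·0.7131 + 0.36·2 = 1.9822.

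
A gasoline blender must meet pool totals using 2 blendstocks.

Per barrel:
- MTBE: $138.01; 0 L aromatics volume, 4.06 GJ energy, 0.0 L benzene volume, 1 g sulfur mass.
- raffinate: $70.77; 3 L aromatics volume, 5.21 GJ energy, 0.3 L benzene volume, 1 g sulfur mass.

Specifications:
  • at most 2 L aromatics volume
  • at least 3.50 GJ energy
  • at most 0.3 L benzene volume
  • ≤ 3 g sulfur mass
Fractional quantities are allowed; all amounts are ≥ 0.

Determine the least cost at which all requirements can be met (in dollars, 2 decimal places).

$48.09

Let x1 = barrels of MTBE, x2 = barrels of raffinate.
Minimise 138.01x1 + 70.77x2 with:
  3x2 ≤ 2   (aromatics volume)
  4.06x1 + 5.21x2 ≥ 3.5   (energy)
  0.3x2 ≤ 0.3   (benzene volume)
  1x1 + 1x2 ≤ 3   (sulfur mass)
  x1, x2 ≥ 0.
Both inputs are positive at the optimum. The aromatics volume and energy requirements are met with equality.
So MTBE = 0.006568 barrels, raffinate = 0.6667 barrels.
Cost = 138.01·0.006568 + 70.77·0.6667 = 48.0888.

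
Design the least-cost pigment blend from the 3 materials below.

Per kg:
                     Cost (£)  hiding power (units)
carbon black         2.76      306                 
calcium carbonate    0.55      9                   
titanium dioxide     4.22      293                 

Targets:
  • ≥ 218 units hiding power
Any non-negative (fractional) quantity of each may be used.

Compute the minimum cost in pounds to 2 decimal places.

£1.97

Let x1 = kg of carbon black, x2 = kg of calcium carbonate, x3 = kg of titanium dioxide.
min 2.76x1 + 0.55x2 + 4.22x3 with:
  306x1 + 9x2 + 293x3 ≥ 218   (hiding power)
  x1, x2, x3 ≥ 0.
The cheapest feasible vertex uses only carbon black; calcium carbonate, titanium dioxide are not used. The hiding power requirement is met with equality.
Optimal quantities: carbon black = 0.7124 kg.
Objective = 2.76·0.7124 = 1.9662.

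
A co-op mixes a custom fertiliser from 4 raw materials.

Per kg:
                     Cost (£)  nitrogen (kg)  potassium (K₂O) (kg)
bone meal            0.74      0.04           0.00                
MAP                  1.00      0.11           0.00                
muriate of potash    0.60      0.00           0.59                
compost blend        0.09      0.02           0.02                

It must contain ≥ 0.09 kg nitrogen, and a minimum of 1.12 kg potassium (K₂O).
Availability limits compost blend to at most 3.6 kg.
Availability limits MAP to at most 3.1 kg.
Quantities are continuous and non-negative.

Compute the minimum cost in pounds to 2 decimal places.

£1.55

Let x1 = kg of bone meal, x2 = kg of MAP, x3 = kg of muriate of potash, x4 = kg of compost blend.
Minimise 0.74x1 + 1x2 + 0.6x3 + 0.09x4 s.t.:
  0.04x1 + 0.11x2 + 0.02x4 ≥ 0.09   (nitrogen)
  0.59x3 + 0.02x4 ≥ 1.12   (potassium (K₂O))
  x4 ≤ 3.6
  x2 ≤ 3.1
  x1, x2, x3, x4 ≥ 0.
The minimum-cost mix takes nothing from bone meal — only MAP, muriate of potash, compost blend. Binding constraints: nitrogen, potassium (K₂O), the compost blend cap.
Solving gives x2 = 0.1636, x3 = 1.776, x4 = 3.6.
Total cost: 1·0.1636 + 0.6·1.776 + 0.09·3.6 = 1.5532.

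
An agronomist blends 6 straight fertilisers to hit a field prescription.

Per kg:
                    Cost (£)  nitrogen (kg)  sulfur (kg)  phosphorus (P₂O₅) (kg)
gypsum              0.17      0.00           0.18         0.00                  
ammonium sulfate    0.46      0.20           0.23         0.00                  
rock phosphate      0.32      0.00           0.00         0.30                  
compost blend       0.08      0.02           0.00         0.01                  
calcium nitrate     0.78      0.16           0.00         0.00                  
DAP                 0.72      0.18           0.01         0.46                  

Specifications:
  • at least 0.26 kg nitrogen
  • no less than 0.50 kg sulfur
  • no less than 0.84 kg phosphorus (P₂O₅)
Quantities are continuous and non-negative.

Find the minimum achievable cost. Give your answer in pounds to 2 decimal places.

Treat it as an LP. Let x1 = kg of gypsum, x2 = kg of ammonium sulfate, x3 = kg of rock phosphate, x4 = kg of compost blend, x5 = kg of calcium nitrate, x6 = kg of DAP.
min 0.17x1 + 0.46x2 + 0.32x3 + 0.08x4 + 0.78x5 + 0.72x6 with:
  0.2x2 + 0.02x4 + 0.16x5 + 0.18x6 ≥ 0.26   (nitrogen)
  0.18x1 + 0.23x2 + 0.01x6 ≥ 0.5   (sulfur)
  0.3x3 + 0.01x4 + 0.46x6 ≥ 0.84   (phosphorus (P₂O₅))
  x1, x2, x3, x4, x5, x6 ≥ 0.
The optimal basis is {gypsum, ammonium sulfate, rock phosphate}; compost blend, calcium nitrate, DAP drop out. There the nitrogen, sulfur, phosphorus (P₂O₅) constraints are tight.
Optimal quantities: gypsum = 1.117 kg, ammonium sulfate = 1.3 kg, rock phosphate = 2.8 kg.
Objective = 0.17·1.117 + 0.46·1.3 + 0.32·2.8 = 1.6839.

£1.68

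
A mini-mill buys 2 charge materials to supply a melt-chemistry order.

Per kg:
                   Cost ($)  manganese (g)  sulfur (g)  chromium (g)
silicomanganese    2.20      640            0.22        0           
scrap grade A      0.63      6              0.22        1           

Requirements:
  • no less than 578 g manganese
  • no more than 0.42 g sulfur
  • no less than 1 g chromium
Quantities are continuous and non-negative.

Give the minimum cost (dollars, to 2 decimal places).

Treat it as an LP. Let x1 = kg of silicomanganese, x2 = kg of scrap grade A.
min 2.2x1 + 0.63x2 subject to:
  640x1 + 6x2 ≥ 578   (manganese)
  0.22x1 + 0.22x2 ≤ 0.42   (sulfur)
  1x2 ≥ 1   (chromium)
  x1, x2 ≥ 0.
Both inputs are positive at the optimum. The manganese and chromium requirements are met with equality.
Solving gives x1 = 0.8938, x2 = 1.
Objective = 2.2·0.8938 + 0.63·1 = 2.5964.

$2.60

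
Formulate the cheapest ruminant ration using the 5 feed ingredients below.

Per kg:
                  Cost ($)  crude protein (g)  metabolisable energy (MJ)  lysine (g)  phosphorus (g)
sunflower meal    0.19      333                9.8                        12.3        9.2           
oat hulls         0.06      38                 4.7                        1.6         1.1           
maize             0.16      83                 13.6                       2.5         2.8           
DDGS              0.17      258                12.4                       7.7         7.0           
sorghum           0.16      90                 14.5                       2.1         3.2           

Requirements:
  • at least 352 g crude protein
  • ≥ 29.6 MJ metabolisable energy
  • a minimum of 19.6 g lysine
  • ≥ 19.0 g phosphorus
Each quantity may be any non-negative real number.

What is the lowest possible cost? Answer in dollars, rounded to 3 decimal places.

$0.441

Set it up as a linear program. Let x1 = kg of sunflower meal, x2 = kg of oat hulls, x3 = kg of maize, x4 = kg of DDGS, x5 = kg of sorghum.
Minimise 0.19x1 + 0.06x2 + 0.16x3 + 0.17x4 + 0.16x5 with:
  333x1 + 38x2 + 83x3 + 258x4 + 90x5 ≥ 352   (crude protein)
  9.8x1 + 4.7x2 + 13.6x3 + 12.4x4 + 14.5x5 ≥ 29.6   (metabolisable energy)
  12.3x1 + 1.6x2 + 2.5x3 + 7.7x4 + 2.1x5 ≥ 19.6   (lysine)
  9.2x1 + 1.1x2 + 2.8x3 + 7x4 + 3.2x5 ≥ 19   (phosphorus)
  x1, x2, x3, x4, x5 ≥ 0.
The minimum-cost mix takes nothing from oat hulls, maize, sorghum — only sunflower meal, DDGS. The metabolisable energy and phosphorus requirements are met with equality.
That vertex is x1 = 0.6245, x4 = 1.894.
Hence cost = 0.19·0.6245 + 0.17·1.894 = $0.44064.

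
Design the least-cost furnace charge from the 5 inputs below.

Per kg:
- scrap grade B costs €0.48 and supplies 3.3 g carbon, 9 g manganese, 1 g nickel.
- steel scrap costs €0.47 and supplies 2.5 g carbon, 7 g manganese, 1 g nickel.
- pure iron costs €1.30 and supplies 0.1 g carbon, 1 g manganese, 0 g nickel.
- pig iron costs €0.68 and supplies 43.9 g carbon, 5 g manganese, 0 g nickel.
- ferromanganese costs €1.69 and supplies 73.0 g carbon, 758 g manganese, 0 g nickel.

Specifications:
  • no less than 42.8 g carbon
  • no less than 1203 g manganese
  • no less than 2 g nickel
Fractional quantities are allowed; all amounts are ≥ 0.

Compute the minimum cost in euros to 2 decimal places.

Let x1 = kg of scrap grade B, x2 = kg of steel scrap, x3 = kg of pure iron, x4 = kg of pig iron, x5 = kg of ferromanganese.
min 0.48x1 + 0.47x2 + 1.3x3 + 0.68x4 + 1.69x5 s.t.:
  3.3x1 + 2.5x2 + 0.1x3 + 43.9x4 + 73x5 ≥ 42.8   (carbon)
  9x1 + 7x2 + 1x3 + 5x4 + 758x5 ≥ 1203   (manganese)
  1x1 + 1x2 ≥ 2   (nickel)
  x1, x2, x3, x4, x5 ≥ 0.
The minimum-cost mix takes nothing from scrap grade B, pure iron, pig iron — only steel scrap, ferromanganese. Binding constraints: manganese and nickel.
Optimal quantities: steel scrap = 2 kg, ferromanganese = 1.569 kg.
Cost = 0.47·2 + 1.69·1.569 = 3.5916.

€3.59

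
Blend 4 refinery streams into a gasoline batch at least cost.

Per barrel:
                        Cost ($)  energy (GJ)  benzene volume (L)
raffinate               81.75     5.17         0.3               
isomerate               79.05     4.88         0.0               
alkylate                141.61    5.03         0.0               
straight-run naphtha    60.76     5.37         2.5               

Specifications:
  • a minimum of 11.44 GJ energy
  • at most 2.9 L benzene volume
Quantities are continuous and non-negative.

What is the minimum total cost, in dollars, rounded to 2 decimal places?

$154.89

Treat it as an LP. Let x1 = barrels of raffinate, x2 = barrels of isomerate, x3 = barrels of alkylate, x4 = barrels of straight-run naphtha.
Minimise 81.75x1 + 79.05x2 + 141.61x3 + 60.76x4 s.t.:
  5.17x1 + 4.88x2 + 5.03x3 + 5.37x4 ≥ 11.44   (energy)
  0.3x1 + 2.5x4 ≤ 2.9   (benzene volume)
  x1, x2, x3, x4 ≥ 0.
The minimum-cost mix takes nothing from raffinate, alkylate — only isomerate, straight-run naphtha. There the energy and benzene volume constraints are tight.
Optimal quantities: isomerate = 1.0678 barrels, straight-run naphtha = 1.16 barrels.
Cost = 79.05·1.0678 + 60.76·1.16 = 154.8912.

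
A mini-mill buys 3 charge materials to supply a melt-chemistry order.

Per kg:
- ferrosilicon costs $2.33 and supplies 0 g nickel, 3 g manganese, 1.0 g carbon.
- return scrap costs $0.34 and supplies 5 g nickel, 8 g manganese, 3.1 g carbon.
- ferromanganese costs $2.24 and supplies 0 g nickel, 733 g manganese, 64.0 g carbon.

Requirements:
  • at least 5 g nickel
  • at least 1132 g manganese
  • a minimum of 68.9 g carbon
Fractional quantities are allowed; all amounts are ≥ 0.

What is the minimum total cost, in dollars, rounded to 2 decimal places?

$3.77

Set it up as a linear program. Let x1 = kg of ferrosilicon, x2 = kg of return scrap, x3 = kg of ferromanganese.
Minimise 2.33x1 + 0.34x2 + 2.24x3 s.t.:
  5x2 ≥ 5   (nickel)
  3x1 + 8x2 + 733x3 ≥ 1132   (manganese)
  1x1 + 3.1x2 + 64x3 ≥ 68.9   (carbon)
  x1, x2, x3 ≥ 0.
The cheapest feasible vertex uses only return scrap, ferromanganese; ferrosilicon is not used. There the nickel and manganese constraints are tight.
Optimal quantities: return scrap = 1 kg, ferromanganese = 1.533 kg.
Cost = 0.34·1 + 2.24·1.533 = 3.7739.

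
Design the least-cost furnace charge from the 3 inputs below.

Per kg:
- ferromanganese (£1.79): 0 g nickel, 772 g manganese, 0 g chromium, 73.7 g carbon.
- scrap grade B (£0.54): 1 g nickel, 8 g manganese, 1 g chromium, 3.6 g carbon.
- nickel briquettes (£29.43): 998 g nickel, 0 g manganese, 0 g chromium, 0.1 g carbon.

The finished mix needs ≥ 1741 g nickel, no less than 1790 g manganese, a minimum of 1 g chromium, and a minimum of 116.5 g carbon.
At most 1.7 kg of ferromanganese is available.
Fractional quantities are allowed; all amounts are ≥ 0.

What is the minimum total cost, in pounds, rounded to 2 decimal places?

Set it up as a linear program. Let x1 = kg of ferromanganese, x2 = kg of scrap grade B, x3 = kg of nickel briquettes.
Minimize 1.79x1 + 0.54x2 + 29.43x3 with:
  1x2 + 998x3 ≥ 1741   (nickel)
  772x1 + 8x2 ≥ 1790   (manganese)
  1x2 ≥ 1   (chromium)
  73.7x1 + 3.6x2 + 0.1x3 ≥ 116.5   (carbon)
  x1 ≤ 1.7
  x1, x2, x3 ≥ 0.
All 3 inputs are positive at the optimum. Binding constraints: nickel, manganese, the ferromanganese cap.
That vertex is x1 = 1.7, x2 = 59.7, x3 = 1.6847.
Cost = 1.79·1.7 + 0.54·59.7 + 29.43·1.6847 = 84.8617.

£84.86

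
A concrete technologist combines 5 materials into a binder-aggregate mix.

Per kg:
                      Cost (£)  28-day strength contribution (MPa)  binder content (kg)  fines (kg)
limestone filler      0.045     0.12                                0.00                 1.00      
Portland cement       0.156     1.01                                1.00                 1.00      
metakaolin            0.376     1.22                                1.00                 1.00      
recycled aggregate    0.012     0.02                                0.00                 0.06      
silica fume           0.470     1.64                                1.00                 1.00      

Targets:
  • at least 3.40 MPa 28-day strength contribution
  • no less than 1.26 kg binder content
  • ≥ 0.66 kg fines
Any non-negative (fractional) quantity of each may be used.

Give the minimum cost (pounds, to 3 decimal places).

Treat it as an LP. Let x1 = kg of limestone filler, x2 = kg of Portland cement, x3 = kg of metakaolin, x4 = kg of recycled aggregate, x5 = kg of silica fume.
Minimise 0.045x1 + 0.156x2 + 0.376x3 + 0.012x4 + 0.47x5 subject to:
  0.12x1 + 1.01x2 + 1.22x3 + 0.02x4 + 1.64x5 ≥ 3.4   (28-day strength contribution)
  1x2 + 1x3 + 1x5 ≥ 1.26   (binder content)
  1x1 + 1x2 + 1x3 + 0.06x4 + 1x5 ≥ 0.66   (fines)
  x1, x2, x3, x4, x5 ≥ 0.
The optimal basis is {Portland cement}; limestone filler, metakaolin, recycled aggregate, silica fume drop out. The 28-day strength contribution requirement is met with equality.
So Portland cement = 3.366 kg.
Objective = 0.156·3.366 = 0.52510.

£0.525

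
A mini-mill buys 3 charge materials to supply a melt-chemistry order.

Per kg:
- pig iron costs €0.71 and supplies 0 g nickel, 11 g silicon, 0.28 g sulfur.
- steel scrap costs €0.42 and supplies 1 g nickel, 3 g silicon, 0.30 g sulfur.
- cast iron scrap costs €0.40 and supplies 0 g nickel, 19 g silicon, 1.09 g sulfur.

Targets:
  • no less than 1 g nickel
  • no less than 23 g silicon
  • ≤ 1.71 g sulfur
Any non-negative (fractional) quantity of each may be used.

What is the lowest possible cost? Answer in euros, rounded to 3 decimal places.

Let x1 = kg of pig iron, x2 = kg of steel scrap, x3 = kg of cast iron scrap.
Minimise 0.71x1 + 0.42x2 + 0.4x3 with:
  1x2 ≥ 1   (nickel)
  11x1 + 3x2 + 19x3 ≥ 23   (silicon)
  0.28x1 + 0.3x2 + 1.09x3 ≤ 1.71   (sulfur)
  x1, x2, x3 ≥ 0.
The minimum-cost mix takes nothing from pig iron — only steel scrap, cast iron scrap. There the nickel and silicon constraints are tight.
Optimal quantities: steel scrap = 1 kg, cast iron scrap = 1.053 kg.
Total cost: 0.42·1 + 0.4·1.053 = 0.84120.

€0.841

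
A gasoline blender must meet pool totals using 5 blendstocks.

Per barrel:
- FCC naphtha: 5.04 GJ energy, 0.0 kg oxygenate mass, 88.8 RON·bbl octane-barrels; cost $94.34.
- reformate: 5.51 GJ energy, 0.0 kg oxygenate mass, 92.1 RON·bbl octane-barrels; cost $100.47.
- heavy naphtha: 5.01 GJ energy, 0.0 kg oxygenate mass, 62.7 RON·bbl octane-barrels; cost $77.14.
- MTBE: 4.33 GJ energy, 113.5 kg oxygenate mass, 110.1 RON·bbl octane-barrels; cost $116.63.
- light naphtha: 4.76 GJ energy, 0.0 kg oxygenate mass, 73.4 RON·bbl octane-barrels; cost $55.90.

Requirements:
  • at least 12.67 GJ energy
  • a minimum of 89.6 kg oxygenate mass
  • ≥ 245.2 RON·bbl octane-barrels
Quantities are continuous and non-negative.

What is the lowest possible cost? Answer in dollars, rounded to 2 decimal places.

Set it up as a linear program. Let x1 = barrels of FCC naphtha, x2 = barrels of reformate, x3 = barrels of heavy naphtha, x4 = barrels of MTBE, x5 = barrels of light naphtha.
Minimize 94.34x1 + 100.47x2 + 77.14x3 + 116.63x4 + 55.9x5 s.t.:
  5.04x1 + 5.51x2 + 5.01x3 + 4.33x4 + 4.76x5 ≥ 12.67   (energy)
  113.5x4 ≥ 89.6   (oxygenate mass)
  88.8x1 + 92.1x2 + 62.7x3 + 110.1x4 + 73.4x5 ≥ 245.2   (octane-barrels)
  x1, x2, x3, x4, x5 ≥ 0.
The minimum-cost mix takes nothing from FCC naphtha, reformate, heavy naphtha — only MTBE, light naphtha. The oxygenate mass and octane-barrels requirements are met with equality.
Solving gives x4 = 0.78943, x5 = 2.1565.
Objective = 116.63·0.78943 + 55.9·2.1565 = 212.6196.

$212.62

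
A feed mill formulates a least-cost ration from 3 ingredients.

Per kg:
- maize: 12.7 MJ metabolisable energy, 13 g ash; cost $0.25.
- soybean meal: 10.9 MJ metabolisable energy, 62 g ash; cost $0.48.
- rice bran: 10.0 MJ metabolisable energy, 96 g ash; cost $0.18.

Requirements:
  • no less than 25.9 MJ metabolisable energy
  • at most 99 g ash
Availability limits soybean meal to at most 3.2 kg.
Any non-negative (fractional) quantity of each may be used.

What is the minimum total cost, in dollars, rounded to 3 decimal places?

Set it up as a linear program. Let x1 = kg of maize, x2 = kg of soybean meal, x3 = kg of rice bran.
Minimise 0.25x1 + 0.48x2 + 0.18x3 s.t.:
  12.7x1 + 10.9x2 + 10x3 ≥ 25.9   (metabolisable energy)
  13x1 + 62x2 + 96x3 ≤ 99   (ash)
  x2 ≤ 3.2
  x1, x2, x3 ≥ 0.
The cheapest feasible vertex uses only maize, rice bran; soybean meal is not used. Binding constraints: metabolisable energy and ash.
So maize = 1.374 kg, rice bran = 0.8452 kg.
Objective = 0.25·1.374 + 0.18·0.8452 = 0.49564.

$0.496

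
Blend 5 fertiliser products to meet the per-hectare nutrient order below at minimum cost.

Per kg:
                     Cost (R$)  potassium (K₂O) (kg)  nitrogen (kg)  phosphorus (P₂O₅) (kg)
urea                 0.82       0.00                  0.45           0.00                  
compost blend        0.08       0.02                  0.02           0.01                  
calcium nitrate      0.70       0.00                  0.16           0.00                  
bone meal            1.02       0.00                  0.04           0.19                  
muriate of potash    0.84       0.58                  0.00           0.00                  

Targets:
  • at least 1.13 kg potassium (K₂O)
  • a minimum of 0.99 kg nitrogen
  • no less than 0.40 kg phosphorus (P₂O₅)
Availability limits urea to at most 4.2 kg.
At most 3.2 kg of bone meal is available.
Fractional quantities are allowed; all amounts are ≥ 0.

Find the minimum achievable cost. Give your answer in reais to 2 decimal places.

R$4.02

Treat it as an LP. Let x1 = kg of urea, x2 = kg of compost blend, x3 = kg of calcium nitrate, x4 = kg of bone meal, x5 = kg of muriate of potash.
Minimize 0.82x1 + 0.08x2 + 0.7x3 + 1.02x4 + 0.84x5 s.t.:
  0.02x2 + 0.58x5 ≥ 1.13   (potassium (K₂O))
  0.45x1 + 0.02x2 + 0.16x3 + 0.04x4 ≥ 0.99   (nitrogen)
  0.01x2 + 0.19x4 ≥ 0.4   (phosphorus (P₂O₅))
  x1 ≤ 4.2
  x4 ≤ 3.2
  x1, x2, x3, x4, x5 ≥ 0.
At the optimum only urea, compost blend, muriate of potash are positive (calcium nitrate, bone meal = 0). Binding constraints: potassium (K₂O), nitrogen, phosphorus (P₂O₅).
So urea = 0.4222 kg, compost blend = 40 kg, muriate of potash = 0.569 kg.
Cost = 0.82·0.4222 + 0.08·40 + 0.84·0.569 = 4.0242.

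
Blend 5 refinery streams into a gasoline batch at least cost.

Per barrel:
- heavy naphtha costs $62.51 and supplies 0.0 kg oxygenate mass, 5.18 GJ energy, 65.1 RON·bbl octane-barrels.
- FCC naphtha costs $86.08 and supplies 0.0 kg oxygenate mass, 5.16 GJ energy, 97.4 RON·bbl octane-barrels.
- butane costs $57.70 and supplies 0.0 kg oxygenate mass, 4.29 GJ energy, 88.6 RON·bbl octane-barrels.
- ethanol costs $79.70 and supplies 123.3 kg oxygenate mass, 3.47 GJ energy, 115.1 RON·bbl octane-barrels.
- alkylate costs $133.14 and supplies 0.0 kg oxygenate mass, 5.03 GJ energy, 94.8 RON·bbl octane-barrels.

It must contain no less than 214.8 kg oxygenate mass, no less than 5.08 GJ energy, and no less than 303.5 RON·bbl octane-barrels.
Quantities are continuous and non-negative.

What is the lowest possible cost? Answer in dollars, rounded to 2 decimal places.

$205.91

Let x1 = barrels of heavy naphtha, x2 = barrels of FCC naphtha, x3 = barrels of butane, x4 = barrels of ethanol, x5 = barrels of alkylate.
min 62.51x1 + 86.08x2 + 57.7x3 + 79.7x4 + 133.14x5 s.t.:
  123.3x4 ≥ 214.8   (oxygenate mass)
  5.18x1 + 5.16x2 + 4.29x3 + 3.47x4 + 5.03x5 ≥ 5.08   (energy)
  65.1x1 + 97.4x2 + 88.6x3 + 115.1x4 + 94.8x5 ≥ 303.5   (octane-barrels)
  x1, x2, x3, x4, x5 ≥ 0.
The minimum-cost mix takes nothing from heavy naphtha, FCC naphtha, alkylate — only butane, ethanol. The oxygenate mass and octane-barrels requirements are met with equality.
So butane = 1.16236 barrels, ethanol = 1.74209 barrels.
Objective = 57.7·1.16236 + 79.7·1.74209 = 205.9127.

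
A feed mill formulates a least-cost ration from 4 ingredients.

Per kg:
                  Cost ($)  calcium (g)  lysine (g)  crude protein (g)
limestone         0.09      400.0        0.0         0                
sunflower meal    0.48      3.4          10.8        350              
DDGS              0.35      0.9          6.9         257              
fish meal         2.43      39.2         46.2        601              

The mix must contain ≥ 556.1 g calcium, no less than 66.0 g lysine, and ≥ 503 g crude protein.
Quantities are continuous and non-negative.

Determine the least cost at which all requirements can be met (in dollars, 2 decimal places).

$3.05

Treat it as an LP. Let x1 = kg of limestone, x2 = kg of sunflower meal, x3 = kg of DDGS, x4 = kg of fish meal.
Minimize 0.09x1 + 0.48x2 + 0.35x3 + 2.43x4 with:
  400x1 + 3.4x2 + 0.9x3 + 39.2x4 ≥ 556.1   (calcium)
  10.8x2 + 6.9x3 + 46.2x4 ≥ 66   (lysine)
  350x2 + 257x3 + 601x4 ≥ 503   (crude protein)
  x1, x2, x3, x4 ≥ 0.
The cheapest feasible vertex uses only limestone, sunflower meal; DDGS, fish meal are not used. Binding constraints: calcium and lysine.
Solving gives x1 = 1.338, x2 = 6.111.
Cost = 0.09·1.338 + 0.48·6.111 = 3.0537.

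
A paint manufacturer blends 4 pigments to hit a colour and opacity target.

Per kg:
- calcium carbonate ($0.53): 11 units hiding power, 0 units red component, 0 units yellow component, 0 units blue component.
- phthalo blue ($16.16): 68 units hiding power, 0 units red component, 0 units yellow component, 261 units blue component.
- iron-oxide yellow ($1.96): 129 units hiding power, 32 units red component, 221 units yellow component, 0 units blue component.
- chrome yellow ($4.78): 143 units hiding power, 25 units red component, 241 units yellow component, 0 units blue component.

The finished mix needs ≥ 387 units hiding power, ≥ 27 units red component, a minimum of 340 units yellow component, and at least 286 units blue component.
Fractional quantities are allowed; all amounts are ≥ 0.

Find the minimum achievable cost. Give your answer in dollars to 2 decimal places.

Treat it as an LP. Let x1 = kg of calcium carbonate, x2 = kg of phthalo blue, x3 = kg of iron-oxide yellow, x4 = kg of chrome yellow.
Minimize 0.53x1 + 16.16x2 + 1.96x3 + 4.78x4 s.t.:
  11x1 + 68x2 + 129x3 + 143x4 ≥ 387   (hiding power)
  32x3 + 25x4 ≥ 27   (red component)
  221x3 + 241x4 ≥ 340   (yellow component)
  261x2 ≥ 286   (blue component)
  x1, x2, x3, x4 ≥ 0.
The cheapest feasible vertex uses only phthalo blue, iron-oxide yellow; calcium carbonate, chrome yellow are not used. The hiding power and blue component requirements are met with equality.
Solving gives x2 = 1.096, x3 = 2.422.
Total cost: 16.16·1.096 + 1.96·2.422 = 22.4585.

$22.46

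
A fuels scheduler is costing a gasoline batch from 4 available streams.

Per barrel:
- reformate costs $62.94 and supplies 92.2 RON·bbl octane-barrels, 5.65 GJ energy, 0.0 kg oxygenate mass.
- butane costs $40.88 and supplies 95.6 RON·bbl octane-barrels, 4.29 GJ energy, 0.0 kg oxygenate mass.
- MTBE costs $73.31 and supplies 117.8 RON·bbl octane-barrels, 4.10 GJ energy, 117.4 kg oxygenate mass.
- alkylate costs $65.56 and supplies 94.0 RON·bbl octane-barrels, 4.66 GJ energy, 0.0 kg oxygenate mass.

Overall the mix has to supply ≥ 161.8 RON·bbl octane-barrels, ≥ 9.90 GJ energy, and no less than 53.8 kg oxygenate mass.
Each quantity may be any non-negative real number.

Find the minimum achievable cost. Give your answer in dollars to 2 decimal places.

Let x1 = barrels of reformate, x2 = barrels of butane, x3 = barrels of MTBE, x4 = barrels of alkylate.
Minimise 62.94x1 + 40.88x2 + 73.31x3 + 65.56x4 subject to:
  92.2x1 + 95.6x2 + 117.8x3 + 94x4 ≥ 161.8   (octane-barrels)
  5.65x1 + 4.29x2 + 4.1x3 + 4.66x4 ≥ 9.9   (energy)
  117.4x3 ≥ 53.8   (oxygenate mass)
  x1, x2, x3, x4 ≥ 0.
The minimum-cost mix takes nothing from reformate, alkylate — only butane, MTBE. There the energy and oxygenate mass constraints are tight.
So butane = 1.8697 barrels, MTBE = 0.45826 barrels.
Total cost: 40.88·1.8697 + 73.31·0.45826 = 110.0284.

$110.03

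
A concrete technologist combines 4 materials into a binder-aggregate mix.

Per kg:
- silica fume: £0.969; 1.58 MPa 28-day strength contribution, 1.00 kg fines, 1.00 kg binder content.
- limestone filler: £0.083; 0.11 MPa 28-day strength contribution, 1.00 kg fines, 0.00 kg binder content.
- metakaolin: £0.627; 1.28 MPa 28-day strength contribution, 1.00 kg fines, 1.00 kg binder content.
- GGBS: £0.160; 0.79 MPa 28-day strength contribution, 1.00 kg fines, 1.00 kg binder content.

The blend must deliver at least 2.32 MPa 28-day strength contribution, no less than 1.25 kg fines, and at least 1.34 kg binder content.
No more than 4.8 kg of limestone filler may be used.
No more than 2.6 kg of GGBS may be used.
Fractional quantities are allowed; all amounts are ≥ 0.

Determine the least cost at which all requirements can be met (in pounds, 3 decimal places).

Treat it as an LP. Let x1 = kg of silica fume, x2 = kg of limestone filler, x3 = kg of metakaolin, x4 = kg of GGBS.
Minimise 0.969x1 + 0.083x2 + 0.627x3 + 0.16x4 subject to:
  1.58x1 + 0.11x2 + 1.28x3 + 0.79x4 ≥ 2.32   (28-day strength contribution)
  1x1 + 1x2 + 1x3 + 1x4 ≥ 1.25   (fines)
  1x1 + 1x3 + 1x4 ≥ 1.34   (binder content)
  x2 ≤ 4.8
  x4 ≤ 2.6
  x1, x2, x3, x4 ≥ 0.
The optimal basis is {metakaolin, GGBS}; silica fume, limestone filler drop out. There the 28-day strength contribution and the GGBS cap constraints are tight.
That vertex is x3 = 0.2078, x4 = 2.6.
Hence cost = 0.627·0.2078 + 0.16·2.6 = £0.54629.

£0.546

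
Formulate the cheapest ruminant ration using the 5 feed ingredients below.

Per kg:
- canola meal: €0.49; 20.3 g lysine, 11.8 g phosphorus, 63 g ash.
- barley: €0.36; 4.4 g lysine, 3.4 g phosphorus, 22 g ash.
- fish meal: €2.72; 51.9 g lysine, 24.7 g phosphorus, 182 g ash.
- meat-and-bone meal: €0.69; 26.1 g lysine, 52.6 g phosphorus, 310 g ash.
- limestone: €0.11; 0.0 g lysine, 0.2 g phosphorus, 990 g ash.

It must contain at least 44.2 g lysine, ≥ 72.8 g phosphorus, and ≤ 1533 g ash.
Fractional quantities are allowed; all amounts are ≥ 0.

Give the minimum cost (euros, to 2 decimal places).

Set it up as a linear program. Let x1 = kg of canola meal, x2 = kg of barley, x3 = kg of fish meal, x4 = kg of meat-and-bone meal, x5 = kg of limestone.
Minimise 0.49x1 + 0.36x2 + 2.72x3 + 0.69x4 + 0.11x5 with:
  20.3x1 + 4.4x2 + 51.9x3 + 26.1x4 ≥ 44.2   (lysine)
  11.8x1 + 3.4x2 + 24.7x3 + 52.6x4 + 0.2x5 ≥ 72.8   (phosphorus)
  63x1 + 22x2 + 182x3 + 310x4 + 990x5 ≤ 1533   (ash)
  x1, x2, x3, x4, x5 ≥ 0.
At the optimum only canola meal, meat-and-bone meal are positive (barley, fish meal, limestone = 0). There the lysine and phosphorus constraints are tight.
So canola meal = 0.5591 kg, meat-and-bone meal = 1.259 kg.
Hence cost = 0.49·0.5591 + 0.69·1.259 = €1.1427.

€1.14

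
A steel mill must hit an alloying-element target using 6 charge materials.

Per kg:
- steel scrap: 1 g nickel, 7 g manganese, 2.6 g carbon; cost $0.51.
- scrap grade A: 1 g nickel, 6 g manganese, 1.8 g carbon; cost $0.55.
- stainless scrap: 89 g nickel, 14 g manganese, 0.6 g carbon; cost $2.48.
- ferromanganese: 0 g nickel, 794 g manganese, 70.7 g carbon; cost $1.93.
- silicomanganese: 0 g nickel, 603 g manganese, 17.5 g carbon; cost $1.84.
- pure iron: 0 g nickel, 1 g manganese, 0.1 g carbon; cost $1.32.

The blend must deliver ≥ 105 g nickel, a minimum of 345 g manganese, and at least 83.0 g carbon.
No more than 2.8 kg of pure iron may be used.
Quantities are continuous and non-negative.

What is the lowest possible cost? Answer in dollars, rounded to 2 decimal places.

Treat it as an LP. Let x1 = kg of steel scrap, x2 = kg of scrap grade A, x3 = kg of stainless scrap, x4 = kg of ferromanganese, x5 = kg of silicomanganese, x6 = kg of pure iron.
min 0.51x1 + 0.55x2 + 2.48x3 + 1.93x4 + 1.84x5 + 1.32x6 subject to:
  1x1 + 1x2 + 89x3 ≥ 105   (nickel)
  7x1 + 6x2 + 14x3 + 794x4 + 603x5 + 1x6 ≥ 345   (manganese)
  2.6x1 + 1.8x2 + 0.6x3 + 70.7x4 + 17.5x5 + 0.1x6 ≥ 83   (carbon)
  x6 ≤ 2.8
  x1, x2, x3, x4, x5, x6 ≥ 0.
The minimum-cost mix takes nothing from steel scrap, scrap grade A, silicomanganese, pure iron — only stainless scrap, ferromanganese. The nickel and carbon requirements are met with equality.
Optimal quantities: stainless scrap = 1.18 kg, ferromanganese = 1.164 kg.
Hence cost = 2.48·1.18 + 1.93·1.164 = $5.1729.

$5.17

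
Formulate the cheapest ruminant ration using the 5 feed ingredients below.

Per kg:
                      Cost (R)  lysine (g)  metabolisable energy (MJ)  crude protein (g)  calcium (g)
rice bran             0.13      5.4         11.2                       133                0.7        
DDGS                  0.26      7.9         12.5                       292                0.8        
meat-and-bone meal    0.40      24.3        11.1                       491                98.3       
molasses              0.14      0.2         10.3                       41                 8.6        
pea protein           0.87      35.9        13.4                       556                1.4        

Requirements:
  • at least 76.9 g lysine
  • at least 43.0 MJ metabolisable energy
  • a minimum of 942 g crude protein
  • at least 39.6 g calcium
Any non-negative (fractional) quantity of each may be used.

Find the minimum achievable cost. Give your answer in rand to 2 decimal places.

R1.30

Set it up as a linear program. Let x1 = kg of rice bran, x2 = kg of DDGS, x3 = kg of meat-and-bone meal, x4 = kg of molasses, x5 = kg of pea protein.
Minimize 0.13x1 + 0.26x2 + 0.4x3 + 0.14x4 + 0.87x5 subject to:
  5.4x1 + 7.9x2 + 24.3x3 + 0.2x4 + 35.9x5 ≥ 76.9   (lysine)
  11.2x1 + 12.5x2 + 11.1x3 + 10.3x4 + 13.4x5 ≥ 43   (metabolisable energy)
  133x1 + 292x2 + 491x3 + 41x4 + 556x5 ≥ 942   (crude protein)
  0.7x1 + 0.8x2 + 98.3x3 + 8.6x4 + 1.4x5 ≥ 39.6   (calcium)
  x1, x2, x3, x4, x5 ≥ 0.
The cheapest feasible vertex uses only rice bran, meat-and-bone meal; DDGS, molasses, pea protein are not used. Binding constraints: lysine and metabolisable energy.
That vertex is x1 = 0.9015, x3 = 2.964.
Total cost: 0.13·0.9015 + 0.4·2.964 = 1.3028.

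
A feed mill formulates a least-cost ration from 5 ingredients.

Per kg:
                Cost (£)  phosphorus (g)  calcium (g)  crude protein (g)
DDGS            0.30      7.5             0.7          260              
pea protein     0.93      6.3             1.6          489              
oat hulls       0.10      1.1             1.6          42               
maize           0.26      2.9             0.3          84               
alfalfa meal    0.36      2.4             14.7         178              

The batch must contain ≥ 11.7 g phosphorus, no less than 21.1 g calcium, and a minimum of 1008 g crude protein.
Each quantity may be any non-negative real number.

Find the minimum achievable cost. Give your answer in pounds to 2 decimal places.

Treat it as an LP. Let x1 = kg of DDGS, x2 = kg of pea protein, x3 = kg of oat hulls, x4 = kg of maize, x5 = kg of alfalfa meal.
min 0.3x1 + 0.93x2 + 0.1x3 + 0.26x4 + 0.36x5 with:
  7.5x1 + 6.3x2 + 1.1x3 + 2.9x4 + 2.4x5 ≥ 11.7   (phosphorus)
  0.7x1 + 1.6x2 + 1.6x3 + 0.3x4 + 14.7x5 ≥ 21.1   (calcium)
  260x1 + 489x2 + 42x3 + 84x4 + 178x5 ≥ 1008   (crude protein)
  x1, x2, x3, x4, x5 ≥ 0.
At the optimum only DDGS, alfalfa meal are positive (pea protein, oat hulls, maize = 0). Binding constraints: calcium and crude protein.
Optimal quantities: DDGS = 2.992 kg, alfalfa meal = 1.293 kg.
Objective = 0.3·2.992 + 0.36·1.293 = 1.3631.

£1.36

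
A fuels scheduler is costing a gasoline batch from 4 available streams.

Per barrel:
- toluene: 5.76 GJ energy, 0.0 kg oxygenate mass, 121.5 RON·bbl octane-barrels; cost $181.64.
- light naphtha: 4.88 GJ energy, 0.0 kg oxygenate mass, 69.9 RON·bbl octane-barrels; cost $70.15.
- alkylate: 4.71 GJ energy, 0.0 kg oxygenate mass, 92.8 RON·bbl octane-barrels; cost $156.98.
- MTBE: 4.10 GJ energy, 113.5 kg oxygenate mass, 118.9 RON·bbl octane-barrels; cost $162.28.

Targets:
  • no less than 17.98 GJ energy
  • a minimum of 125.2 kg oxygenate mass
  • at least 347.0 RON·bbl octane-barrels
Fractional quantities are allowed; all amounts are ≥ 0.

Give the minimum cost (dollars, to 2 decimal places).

Set it up as a linear program. Let x1 = barrels of toluene, x2 = barrels of light naphtha, x3 = barrels of alkylate, x4 = barrels of MTBE.
min 181.64x1 + 70.15x2 + 156.98x3 + 162.28x4 with:
  5.76x1 + 4.88x2 + 4.71x3 + 4.1x4 ≥ 17.98   (energy)
  113.5x4 ≥ 125.2   (oxygenate mass)
  121.5x1 + 69.9x2 + 92.8x3 + 118.9x4 ≥ 347   (octane-barrels)
  x1, x2, x3, x4 ≥ 0.
The cheapest feasible vertex uses only light naphtha, MTBE; toluene, alkylate are not used. There the oxygenate mass and octane-barrels constraints are tight.
That vertex is x2 = 3.088, x4 = 1.103.
Objective = 70.15·3.088 + 162.28·1.103 = 395.6180.

$395.62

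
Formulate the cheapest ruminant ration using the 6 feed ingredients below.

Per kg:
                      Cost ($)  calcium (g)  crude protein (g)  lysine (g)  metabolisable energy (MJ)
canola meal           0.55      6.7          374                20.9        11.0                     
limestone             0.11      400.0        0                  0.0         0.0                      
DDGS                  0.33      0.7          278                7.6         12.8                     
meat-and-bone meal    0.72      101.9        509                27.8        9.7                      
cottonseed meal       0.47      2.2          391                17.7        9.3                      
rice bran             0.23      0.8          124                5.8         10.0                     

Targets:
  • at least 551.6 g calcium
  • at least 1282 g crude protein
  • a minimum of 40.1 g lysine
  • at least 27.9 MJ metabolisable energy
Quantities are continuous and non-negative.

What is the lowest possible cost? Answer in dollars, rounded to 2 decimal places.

$1.68

Treat it as an LP. Let x1 = kg of canola meal, x2 = kg of limestone, x3 = kg of DDGS, x4 = kg of meat-and-bone meal, x5 = kg of cottonseed meal, x6 = kg of rice bran.
Minimize 0.55x1 + 0.11x2 + 0.33x3 + 0.72x4 + 0.47x5 + 0.23x6 with:
  6.7x1 + 400x2 + 0.7x3 + 101.9x4 + 2.2x5 + 0.8x6 ≥ 551.6   (calcium)
  374x1 + 278x3 + 509x4 + 391x5 + 124x6 ≥ 1282   (crude protein)
  20.9x1 + 7.6x3 + 27.8x4 + 17.7x5 + 5.8x6 ≥ 40.1   (lysine)
  11x1 + 12.8x3 + 9.7x4 + 9.3x5 + 10x6 ≥ 27.9   (metabolisable energy)
  x1, x2, x3, x4, x5, x6 ≥ 0.
The minimum-cost mix takes nothing from canola meal, meat-and-bone meal, rice bran — only limestone, DDGS, cottonseed meal. The calcium, crude protein, lysine requirements are met with equality.
That vertex is x2 = 1.369, x3 = 3.598, x5 = 0.7207.
Cost = 0.11·1.369 + 0.33·3.598 + 0.47·0.7207 = 1.6767.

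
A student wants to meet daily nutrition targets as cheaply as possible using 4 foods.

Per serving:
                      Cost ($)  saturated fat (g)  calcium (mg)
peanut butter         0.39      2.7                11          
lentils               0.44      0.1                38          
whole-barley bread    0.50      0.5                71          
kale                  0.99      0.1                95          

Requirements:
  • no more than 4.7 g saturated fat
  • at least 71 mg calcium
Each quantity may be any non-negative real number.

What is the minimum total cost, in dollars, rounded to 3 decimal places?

Treat it as an LP. Let x1 = servings of peanut butter, x2 = servings of lentils, x3 = servings of whole-barley bread, x4 = servings of kale.
min 0.39x1 + 0.44x2 + 0.5x3 + 0.99x4 subject to:
  2.7x1 + 0.1x2 + 0.5x3 + 0.1x4 ≤ 4.7   (saturated fat)
  11x1 + 38x2 + 71x3 + 95x4 ≥ 71   (calcium)
  x1, x2, x3, x4 ≥ 0.
At the optimum only whole-barley bread is positive (peanut butter, lentils, kale = 0). There the calcium constraint is tight.
So whole-barley bread = 1 serving.
Total cost: 0.5·1 = 0.50000.

$0.500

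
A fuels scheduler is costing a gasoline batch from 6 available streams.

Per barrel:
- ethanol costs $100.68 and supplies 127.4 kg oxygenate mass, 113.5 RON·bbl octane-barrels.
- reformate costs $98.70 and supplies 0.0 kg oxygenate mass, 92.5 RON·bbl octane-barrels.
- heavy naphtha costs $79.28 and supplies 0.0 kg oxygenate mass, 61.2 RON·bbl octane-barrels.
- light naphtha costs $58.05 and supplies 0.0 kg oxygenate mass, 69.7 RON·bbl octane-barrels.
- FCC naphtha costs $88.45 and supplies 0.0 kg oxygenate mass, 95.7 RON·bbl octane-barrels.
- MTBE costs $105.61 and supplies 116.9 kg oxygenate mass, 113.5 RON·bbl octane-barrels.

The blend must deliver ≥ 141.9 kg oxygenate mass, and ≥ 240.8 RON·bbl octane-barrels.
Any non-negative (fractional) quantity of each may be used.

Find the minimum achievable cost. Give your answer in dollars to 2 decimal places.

$207.40

Let x1 = barrels of ethanol, x2 = barrels of reformate, x3 = barrels of heavy naphtha, x4 = barrels of light naphtha, x5 = barrels of FCC naphtha, x6 = barrels of MTBE.
Minimise 100.68x1 + 98.7x2 + 79.28x3 + 58.05x4 + 88.45x5 + 105.61x6 with:
  127.4x1 + 116.9x6 ≥ 141.9   (oxygenate mass)
  113.5x1 + 92.5x2 + 61.2x3 + 69.7x4 + 95.7x5 + 113.5x6 ≥ 240.8   (octane-barrels)
  x1, x2, x3, x4, x5, x6 ≥ 0.
The cheapest feasible vertex uses only ethanol, light naphtha; reformate, heavy naphtha, FCC naphtha, MTBE are not used. The oxygenate mass and octane-barrels requirements are met with equality.
Solving gives x1 = 1.1138, x4 = 1.6411.
Total cost: 100.68·1.1138 + 58.05·1.6411 = 207.4032.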